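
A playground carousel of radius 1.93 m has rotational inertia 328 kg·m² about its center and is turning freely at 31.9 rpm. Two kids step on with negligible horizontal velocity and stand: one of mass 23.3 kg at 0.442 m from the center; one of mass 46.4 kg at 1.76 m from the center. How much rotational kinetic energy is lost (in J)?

No external torque acts about the center; L_before = L_after.
Added inertia Σmr² = (23.3)(0.442)² + (46.4)(1.76)² = 148.3 kg·m²; I_f = 328.0 + 148.3 = 476.3 kg·m².
ω_f = I_p ω_i / I_f = (328.0)(31.9) / 476.3 = 21.97 rpm.
KE_i = ½(328.0)(3.341 rad/s)² = 1830 J; KE_f = ½(476.3)(2.301)² = 1260 J.

energy lost ≈ 570 J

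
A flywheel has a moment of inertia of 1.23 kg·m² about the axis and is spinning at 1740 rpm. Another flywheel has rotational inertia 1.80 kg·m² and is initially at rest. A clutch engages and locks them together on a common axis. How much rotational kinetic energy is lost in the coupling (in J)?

No external torque acts about the common axis, so total angular momentum is conserved.
Taking A's sense as positive: L = (1.230)(1740) = 2140 kg·m²·rpm.
Combined I = 1.230 + 1.800 = 3.030 kg·m².
ω_f = L / I = 2140 / 3.030 = 706.3 rpm.
KE_i = ½ΣIω² = 20420 J; KE_f = ½(3.030)(73.97)² = 8289 J.

ΔKE lost ≈ 12100 J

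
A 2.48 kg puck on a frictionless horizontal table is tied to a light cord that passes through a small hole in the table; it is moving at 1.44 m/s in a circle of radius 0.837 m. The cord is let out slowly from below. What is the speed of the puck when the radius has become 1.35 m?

Central (radial) force ⇒ zero torque about the center ⇒ m v r is constant.
v₂ = v₁ r₁ / r₂ = (1.44)(0.837) / (1.35) = 0.8928 m/s.

v₂ ≈ 0.893 m/s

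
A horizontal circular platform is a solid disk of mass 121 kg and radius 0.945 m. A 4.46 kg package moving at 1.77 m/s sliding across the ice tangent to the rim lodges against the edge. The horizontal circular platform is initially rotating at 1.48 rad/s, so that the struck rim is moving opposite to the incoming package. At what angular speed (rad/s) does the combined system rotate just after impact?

About the central axle the impulsive forces during the collision are internal, so angular momentum about that axis is conserved.
I_p = ½(121)(0.945)² = 54.03 kg·m². Taking the sense of the package's angular momentum as positive, L_{package} = m v R = (4.46)(1.77)(0.945) = 7.460 kg·m²/s.
L_i = −I_p ω_p + m v R = −(54.03)(1.48) + 7.460 = -72.50 kg·m²/s.
After sticking, I_f = I_p + m R² = 54.03 + (4.46)(0.945)² = 58.01 kg·m².
ω_f = L_i / I_f = -72.50 / 58.01 = -1.250 rad/s.

|ω_f| ≈ 1.25 rad/s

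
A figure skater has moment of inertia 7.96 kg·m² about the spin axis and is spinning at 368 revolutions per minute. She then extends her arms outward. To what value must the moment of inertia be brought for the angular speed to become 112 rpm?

Angular momentum about the spin axis is conserved since the torque about it is zero.
I₂ = I₁ω₁ / ω₂ = (7.96)(368) / (112) = 26.15 kg·m².

I₂ ≈ 26.2 kg·m²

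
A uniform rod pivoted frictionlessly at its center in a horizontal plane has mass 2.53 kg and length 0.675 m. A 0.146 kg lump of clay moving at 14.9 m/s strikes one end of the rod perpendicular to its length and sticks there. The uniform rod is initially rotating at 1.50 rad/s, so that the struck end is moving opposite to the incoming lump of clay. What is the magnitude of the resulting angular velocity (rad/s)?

The axle reaction passes through the pivot and exerts no torque about it; angular momentum about the pivot is conserved through the impact.
I_p = (1/12)(2.53)(0.675)² = 0.09606 kg·m². Taking the sense of the lump of clay's angular momentum as positive, L_{lump} = m v R = (0.146)(14.9)(0.675/2) = 0.7342 kg·m²/s.
L_i = −I_p ω_p + m v R = −(0.09606)(1.50) + 0.7342 = 0.5901 kg·m²/s.
After sticking, I_f = I_p + m R² = 0.09606 + (0.146)(0.675/2)² = 0.1127 kg·m².
ω_f = L_i / I_f = 0.5901 / 0.1127 = 5.236 rad/s.

|ω_f| ≈ 5.24 rad/s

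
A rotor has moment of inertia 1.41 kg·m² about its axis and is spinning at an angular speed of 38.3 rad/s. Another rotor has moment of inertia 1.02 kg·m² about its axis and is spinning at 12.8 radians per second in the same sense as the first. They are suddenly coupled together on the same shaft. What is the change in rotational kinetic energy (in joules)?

The coupling torques are internal; angular momentum about the shared axis is conserved.
Taking A's sense as positive: L = (1.410)(38.3) + (1.020)(12.8) = 67.06 kg·m²·rad/s.
Combined I = 1.410 + 1.020 = 2.430 kg·m².
ω_f = L / I = 67.06 / 2.430 = 27.60 rad/s.
KE_i = ½ΣIω² = 1118 J; KE_f = ½(2.430)(27.60)² = 925.3 J.

ΔKE ≈ -192 J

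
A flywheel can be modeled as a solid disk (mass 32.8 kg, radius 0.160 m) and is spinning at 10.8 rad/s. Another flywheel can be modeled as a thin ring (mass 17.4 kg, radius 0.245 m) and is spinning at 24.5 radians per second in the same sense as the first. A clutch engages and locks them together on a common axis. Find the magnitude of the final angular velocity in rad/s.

The coupling torques are internal; angular momentum about the shared axis is conserved.
Moments of inertia: I_A = ½(32.8)(0.160)² = 0.4198 kg·m²; I_B = (17.4)(0.245)² = 1.044 kg·m².
Taking A's sense as positive: L = (0.4198)(10.8) + (1.044)(24.5) = 30.12 kg·m²·rad/s.
Combined I = 0.4198 + 1.044 = 1.464 kg·m².
ω_f = L / I = 30.12 / 1.464 = 20.57 rad/s.

|ω_f| ≈ 20.6 rad/s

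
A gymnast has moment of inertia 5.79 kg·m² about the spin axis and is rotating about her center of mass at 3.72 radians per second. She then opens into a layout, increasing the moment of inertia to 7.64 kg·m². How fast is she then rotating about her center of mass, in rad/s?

Angular momentum about the spin axis is conserved since the torque about it is zero.
ω₂ = I₁ω₁ / I₂ = (5.790)(3.72 rad/s) / (7.640) = 2.819 rad/s.

ω₂ ≈ 2.82 rad/s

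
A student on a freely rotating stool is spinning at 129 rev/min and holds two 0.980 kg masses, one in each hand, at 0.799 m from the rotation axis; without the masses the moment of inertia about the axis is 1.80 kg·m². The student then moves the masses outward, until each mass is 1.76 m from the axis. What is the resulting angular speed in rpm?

ω₂ ≈ 50.0 rpm

Angular momentum about the spin axis is conserved since the torque about it is zero.
I₁ = 1.80 + 2(0.980)(0.799)² = 3.051 kg·m²; I₂ = 1.80 + 2(0.980)(1.76)² = 7.871 kg·m².
ω₂ = I₁ω₁ / I₂ = (3.051)(129 rpm) / (7.871) = 50.01 rpm.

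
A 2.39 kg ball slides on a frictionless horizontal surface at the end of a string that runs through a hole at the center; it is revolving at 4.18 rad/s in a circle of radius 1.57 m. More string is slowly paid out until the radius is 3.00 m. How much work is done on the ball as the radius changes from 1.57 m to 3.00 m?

The constraining force is radial, so m r² ω about the center is conserved.
ω₂ = ω₁ (r₁/r₂)² = (4.18)(1.57/3.00)² = 1.145 rad/s.
W = ΔKE = ½m(v₂² − v₁²) = -37.37 J.

W ≈ -37.4 J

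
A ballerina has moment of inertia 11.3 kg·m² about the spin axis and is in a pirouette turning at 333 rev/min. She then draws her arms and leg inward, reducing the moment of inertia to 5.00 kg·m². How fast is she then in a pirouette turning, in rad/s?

ω₂ ≈ 78.8 rad/s

Angular momentum about the spin axis is conserved since the torque about it is zero.
ω₂ = I₁ω₁ / I₂ = (11.30)(333 rpm) / (5.000) = 752.6 rpm = 78.81 rad/s.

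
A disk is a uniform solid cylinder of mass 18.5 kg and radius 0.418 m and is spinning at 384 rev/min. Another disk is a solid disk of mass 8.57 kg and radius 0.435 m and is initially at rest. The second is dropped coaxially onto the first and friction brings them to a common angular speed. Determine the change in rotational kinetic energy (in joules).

No external torque acts about the common axis, so total angular momentum is conserved.
Moments of inertia: I_A = ½(18.5)(0.418)² = 1.616 kg·m²; I_B = ½(8.57)(0.435)² = 0.8108 kg·m².
Taking A's sense as positive: L = (1.616)(384) = 620.6 kg·m²·rpm.
Combined I = 1.616 + 0.8108 = 2.427 kg·m².
ω_f = L / I = 620.6 / 2.427 = 255.7 rpm.
KE_i = ½ΣIω² = 1307 J; KE_f = ½(2.427)(26.78)² = 870.2 J.

ΔKE ≈ -437 J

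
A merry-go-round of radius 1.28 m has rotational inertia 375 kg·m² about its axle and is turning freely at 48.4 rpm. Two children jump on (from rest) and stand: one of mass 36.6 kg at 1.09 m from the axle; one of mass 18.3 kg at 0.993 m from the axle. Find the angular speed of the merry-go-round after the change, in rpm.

The added mass arrives with no angular momentum about the axle, and any external torque about the axle is negligible, so the system's angular momentum is conserved.
Added inertia Σmr² = (36.6)(1.09)² + (18.3)(0.993)² = 61.53 kg·m²; I_f = 375.0 + 61.53 = 436.5 kg·m².
ω_f = I_p ω_i / I_f = (375.0)(48.4) / 436.5 = 41.58 rpm.

ω_f ≈ 41.6 rpm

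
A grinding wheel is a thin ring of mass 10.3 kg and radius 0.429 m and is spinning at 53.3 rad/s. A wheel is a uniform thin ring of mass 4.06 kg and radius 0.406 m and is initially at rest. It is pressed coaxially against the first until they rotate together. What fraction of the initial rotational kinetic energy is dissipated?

fraction ≈ 0.261

No external torque acts about the common axis, so total angular momentum is conserved.
Moments of inertia: I_A = (10.3)(0.429)² = 1.896 kg·m²; I_B = (4.06)(0.406)² = 0.6692 kg·m².
Taking A's sense as positive: L = (1.896)(53.3) = 101.0 kg·m²·rad/s.
Combined I = 1.896 + 0.6692 = 2.565 kg·m².
ω_f = L / I = 101.0 / 2.565 = 39.39 rad/s.
KE_i = ½ΣIω² = 2693 J; KE_f = ½(2.565)(39.39)² = 1990 J.
Fraction dissipated = (KE_i − KE_f)/KE_i = 0.2609.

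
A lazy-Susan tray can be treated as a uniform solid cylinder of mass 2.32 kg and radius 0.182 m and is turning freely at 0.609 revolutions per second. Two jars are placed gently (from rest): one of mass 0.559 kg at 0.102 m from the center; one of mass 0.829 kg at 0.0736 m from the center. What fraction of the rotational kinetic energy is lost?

The added mass arrives with no angular momentum about the center, and any external torque about the center is negligible, so the system's angular momentum is conserved.
I_p = ½(2.32)(0.182)² = 0.03842 kg·m².
Added inertia Σmr² = (0.559)(0.102)² + (0.829)(0.0736)² = 0.01031 kg·m²; I_f = 0.03842 + 0.01031 = 0.04873 kg·m².
ω_f = I_p ω_i / I_f = (0.03842)(0.609) / 0.04873 = 0.4802 rev/s.
KE_i = ½(0.03842)(3.826 rad/s)² = 0.2813 J; KE_f = ½(0.04873)(3.017)² = 0.2218 J.
Fraction lost = 0.2115.

fraction ≈ 0.212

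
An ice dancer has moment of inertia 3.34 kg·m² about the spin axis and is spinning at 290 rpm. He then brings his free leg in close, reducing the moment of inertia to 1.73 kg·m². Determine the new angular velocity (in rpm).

With no external torque about the axis, L is conserved: I₁ω₁ = I₂ω₂.
ω₂ = I₁ω₁ / I₂ = (3.340)(290 rpm) / (1.730) = 559.9 rpm.

ω₂ ≈ 560 rpm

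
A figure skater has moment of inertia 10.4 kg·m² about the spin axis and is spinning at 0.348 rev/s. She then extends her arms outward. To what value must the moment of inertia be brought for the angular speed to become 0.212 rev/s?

I₂ ≈ 17.1 kg·m²

With no external torque about the axis, L is conserved: I₁ω₁ = I₂ω₂.
I₂ = I₁ω₁ / ω₂ = (10.4)(0.348) / (0.212) = 17.07 kg·m².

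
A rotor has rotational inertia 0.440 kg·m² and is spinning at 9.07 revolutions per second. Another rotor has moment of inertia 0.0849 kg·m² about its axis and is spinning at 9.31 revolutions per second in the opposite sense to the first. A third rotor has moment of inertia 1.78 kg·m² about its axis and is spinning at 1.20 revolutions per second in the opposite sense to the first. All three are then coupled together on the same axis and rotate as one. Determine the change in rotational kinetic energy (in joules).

ΔKE ≈ -901 J

The coupling torques are internal; angular momentum about the shared axis is conserved.
Taking A's sense as positive: L = (0.4400)(9.07) − (0.08490)(9.31) − (1.780)(1.20) = 1.064 kg·m²·rev/s.
Combined I = 0.4400 + 0.08490 + 1.780 = 2.305 kg·m².
ω_f = L / I = 1.064 / 2.305 = 0.4618 rev/s.
KE_i = ½ΣIω² = 910.3 J; KE_f = ½(2.305)(2.902)² = 9.702 J.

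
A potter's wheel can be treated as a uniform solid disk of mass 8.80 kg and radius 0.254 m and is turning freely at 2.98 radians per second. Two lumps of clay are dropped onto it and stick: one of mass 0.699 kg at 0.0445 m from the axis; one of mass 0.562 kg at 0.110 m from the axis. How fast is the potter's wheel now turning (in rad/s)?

The added mass arrives with no angular momentum about the axis, and any external torque about the axis is negligible, so the system's angular momentum is conserved.
I_p = ½(8.80)(0.254)² = 0.2839 kg·m².
Added inertia Σmr² = (0.699)(0.0445)² + (0.562)(0.110)² = 0.008184 kg·m²; I_f = 0.2839 + 0.008184 = 0.2921 kg·m².
ω_f = I_p ω_i / I_f = (0.2839)(2.98) / 0.2921 = 2.896 rad/s.

ω_f ≈ 2.90 rad/s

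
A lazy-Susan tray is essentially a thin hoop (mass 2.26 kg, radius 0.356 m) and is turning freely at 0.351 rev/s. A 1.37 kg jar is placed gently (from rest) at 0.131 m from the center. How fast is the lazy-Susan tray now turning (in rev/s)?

No external torque acts about the center; L_before = L_after.
I_p = (2.26)(0.356)² = 0.2864 kg·m².
Added inertia Σmr² = (1.37)(0.131)² = 0.02351 kg·m²; I_f = 0.2864 + 0.02351 = 0.3099 kg·m².
ω_f = I_p ω_i / I_f = (0.2864)(0.351) / 0.3099 = 0.3244 rev/s.

ω_f ≈ 0.324 rev/s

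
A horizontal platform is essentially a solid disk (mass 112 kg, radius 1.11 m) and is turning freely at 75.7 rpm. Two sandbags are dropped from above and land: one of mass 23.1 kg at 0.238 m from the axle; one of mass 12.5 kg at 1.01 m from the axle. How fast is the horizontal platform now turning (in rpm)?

The added mass arrives with no angular momentum about the axle, and any external torque about the axle is negligible, so the system's angular momentum is conserved.
I_p = ½(112)(1.11)² = 69.00 kg·m².
Added inertia Σmr² = (23.1)(0.238)² + (12.5)(1.01)² = 14.06 kg·m²; I_f = 69.00 + 14.06 = 83.06 kg·m².
ω_f = I_p ω_i / I_f = (69.00)(75.7) / 83.06 = 62.89 rpm.

ω_f ≈ 62.9 rpm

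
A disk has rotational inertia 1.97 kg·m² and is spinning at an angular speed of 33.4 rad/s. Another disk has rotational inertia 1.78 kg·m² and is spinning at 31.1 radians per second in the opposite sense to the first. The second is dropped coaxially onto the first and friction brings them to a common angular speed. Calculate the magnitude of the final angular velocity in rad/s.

|ω_f| ≈ 2.78 rad/s

No external torque acts about the common axis, so total angular momentum is conserved.
Taking A's sense as positive: L = (1.970)(33.4) − (1.780)(31.1) = 10.44 kg·m²·rad/s.
Combined I = 1.970 + 1.780 = 3.750 kg·m².
ω_f = L / I = 10.44 / 3.750 = 2.784 rad/s.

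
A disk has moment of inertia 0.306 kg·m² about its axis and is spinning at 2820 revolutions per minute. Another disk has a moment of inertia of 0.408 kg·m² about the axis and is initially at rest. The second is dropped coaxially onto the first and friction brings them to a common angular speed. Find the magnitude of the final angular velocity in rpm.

|ω_f| ≈ 1210 rpm

The coupling torques are internal; angular momentum about the shared axis is conserved.
Taking A's sense as positive: L = (0.3060)(2820) = 862.9 kg·m²·rpm.
Combined I = 0.3060 + 0.4080 = 0.7140 kg·m².
ω_f = L / I = 862.9 / 0.7140 = 1209 rpm.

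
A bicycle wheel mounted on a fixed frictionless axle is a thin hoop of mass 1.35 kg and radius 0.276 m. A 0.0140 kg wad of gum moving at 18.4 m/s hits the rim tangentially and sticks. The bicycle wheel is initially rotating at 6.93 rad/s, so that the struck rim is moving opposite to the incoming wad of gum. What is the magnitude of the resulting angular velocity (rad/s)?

About the axle the impulsive forces during the collision are internal, so angular momentum about that axis is conserved.
I_p = (1.35)(0.276)² = 0.1028 kg·m². Taking the sense of the wad of gum's angular momentum as positive, L_{wad} = m v R = (0.0140)(18.4)(0.276) = 0.07110 kg·m²/s.
L_i = −I_p ω_p + m v R = −(0.1028)(6.93) + 0.07110 = -0.6416 kg·m²/s.
After sticking, I_f = I_p + m R² = 0.1028 + (0.0140)(0.276)² = 0.1039 kg·m².
ω_f = L_i / I_f = -0.6416 / 0.1039 = -6.175 rad/s.

|ω_f| ≈ 6.17 rad/s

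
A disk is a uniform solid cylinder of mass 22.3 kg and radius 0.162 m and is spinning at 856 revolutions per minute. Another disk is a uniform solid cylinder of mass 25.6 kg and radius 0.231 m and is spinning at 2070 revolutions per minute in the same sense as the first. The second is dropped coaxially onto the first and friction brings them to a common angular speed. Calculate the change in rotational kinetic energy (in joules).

The coupling torques are internal; angular momentum about the shared axis is conserved.
Moments of inertia: I_A = ½(22.3)(0.162)² = 0.2926 kg·m²; I_B = ½(25.6)(0.231)² = 0.6830 kg·m².
Taking A's sense as positive: L = (0.2926)(856) + (0.6830)(2070) = 1664 kg·m²·rpm.
Combined I = 0.2926 + 0.6830 = 0.9756 kg·m².
ω_f = L / I = 1664 / 0.9756 = 1706 rpm.
KE_i = ½ΣIω² = 17220 J; KE_f = ½(0.9756)(178.6)² = 15570 J.

ΔKE ≈ -1660 J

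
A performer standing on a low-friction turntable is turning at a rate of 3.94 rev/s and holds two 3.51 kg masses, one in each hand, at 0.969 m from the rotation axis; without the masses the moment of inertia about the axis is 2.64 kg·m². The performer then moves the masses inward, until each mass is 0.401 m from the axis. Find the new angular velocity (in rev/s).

ω₂ ≈ 9.65 rev/s

Angular momentum about the spin axis is conserved since the torque about it is zero.
I₁ = 2.64 + 2(3.51)(0.969)² = 9.232 kg·m²; I₂ = 2.64 + 2(3.51)(0.401)² = 3.769 kg·m².
ω₂ = I₁ω₁ / I₂ = (9.232)(3.94 rev/s) / (3.769) = 9.651 rev/s.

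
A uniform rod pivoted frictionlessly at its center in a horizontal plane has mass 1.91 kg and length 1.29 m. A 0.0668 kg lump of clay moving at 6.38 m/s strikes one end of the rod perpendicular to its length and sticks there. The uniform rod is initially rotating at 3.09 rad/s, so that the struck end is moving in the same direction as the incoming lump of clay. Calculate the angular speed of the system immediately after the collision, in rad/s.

The axle reaction passes through the pivot and exerts no torque about it; angular momentum about the pivot is conserved through the impact.
I_p = (1/12)(1.91)(1.29)² = 0.2649 kg·m². Taking the sense of the lump of clay's angular momentum as positive, L_{lump} = m v R = (0.0668)(6.38)(1.29/2) = 0.2749 kg·m²/s.
L_i = +I_p ω_p + m v R = +(0.2649)(3.09) + 0.2749 = 1.093 kg·m²/s.
After sticking, I_f = I_p + m R² = 0.2649 + (0.0668)(1.29/2)² = 0.2927 kg·m².
ω_f = L_i / I_f = 1.093 / 0.2927 = 3.736 rad/s.

|ω_f| ≈ 3.74 rad/s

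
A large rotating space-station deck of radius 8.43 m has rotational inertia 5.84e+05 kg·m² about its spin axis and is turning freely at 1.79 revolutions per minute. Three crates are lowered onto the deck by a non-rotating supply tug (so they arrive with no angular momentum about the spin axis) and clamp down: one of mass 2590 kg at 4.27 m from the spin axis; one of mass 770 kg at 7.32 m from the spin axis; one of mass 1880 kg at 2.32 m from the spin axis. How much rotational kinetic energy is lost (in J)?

energy lost ≈ 1480 J

The added mass arrives with no angular momentum about the spin axis, and any external torque about the spin axis is negligible, so the system's angular momentum is conserved.
Added inertia Σmr² = (2590)(4.27)² + (770)(7.32)² + (1880)(2.32)² = 98600 kg·m²; I_f = 5.840e+05 + 98600 = 6.826e+05 kg·m².
ω_f = I_p ω_i / I_f = (5.840e+05)(1.79) / 6.826e+05 = 1.531 rpm.
KE_i = ½(5.840e+05)(0.1874 rad/s)² = 10260 J; KE_f = ½(6.826e+05)(0.1604)² = 8778 J.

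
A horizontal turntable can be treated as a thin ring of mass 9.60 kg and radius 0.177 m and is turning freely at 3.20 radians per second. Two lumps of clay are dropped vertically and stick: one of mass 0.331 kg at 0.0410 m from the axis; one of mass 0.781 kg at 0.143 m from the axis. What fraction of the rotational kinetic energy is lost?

fraction ≈ 0.0521

No external torque acts about the axis; L_before = L_after.
I_p = (9.60)(0.177)² = 0.3008 kg·m².
Added inertia Σmr² = (0.331)(0.0410)² + (0.781)(0.143)² = 0.01653 kg·m²; I_f = 0.3008 + 0.01653 = 0.3173 kg·m².
ω_f = I_p ω_i / I_f = (0.3008)(3.20) / 0.3173 = 3.033 rad/s.
KE_i = ½(0.3008)(3.200 rad/s)² = 1.540 J; KE_f = ½(0.3173)(3.033)² = 1.460 J.
Fraction lost = 0.05209.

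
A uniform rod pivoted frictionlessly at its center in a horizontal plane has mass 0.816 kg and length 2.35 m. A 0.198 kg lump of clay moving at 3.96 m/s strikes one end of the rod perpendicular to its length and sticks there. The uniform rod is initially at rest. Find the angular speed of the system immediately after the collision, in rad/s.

|ω_f| ≈ 1.42 rad/s

The axle reaction passes through the pivot and exerts no torque about it; angular momentum about the pivot is conserved through the impact.
I_p = (1/12)(0.816)(2.35)² = 0.3755 kg·m². Taking the sense of the lump of clay's angular momentum as positive, L_{lump} = m v R = (0.198)(3.96)(2.35/2) = 0.9213 kg·m²/s.
L_i = 0 + 0.9213 = 0.9213 kg·m²/s.
After sticking, I_f = I_p + m R² = 0.3755 + (0.198)(2.35/2)² = 0.6489 kg·m².
ω_f = L_i / I_f = 0.9213 / 0.6489 = 1.420 rad/s.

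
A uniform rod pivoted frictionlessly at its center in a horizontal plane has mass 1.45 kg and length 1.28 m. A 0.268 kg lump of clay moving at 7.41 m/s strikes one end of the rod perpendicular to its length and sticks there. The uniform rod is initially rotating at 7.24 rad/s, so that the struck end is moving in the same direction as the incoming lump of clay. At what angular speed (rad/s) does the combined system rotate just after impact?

About the pivot the impulsive forces during the collision are internal, so angular momentum about that axis is conserved.
I_p = (1/12)(1.45)(1.28)² = 0.1980 kg·m². Taking the sense of the lump of clay's angular momentum as positive, L_{lump} = m v R = (0.268)(7.41)(1.28/2) = 1.271 kg·m²/s.
L_i = +I_p ω_p + m v R = +(0.1980)(7.24) + 1.271 = 2.704 kg·m²/s.
After sticking, I_f = I_p + m R² = 0.1980 + (0.268)(1.28/2)² = 0.3077 kg·m².
ω_f = L_i / I_f = 2.704 / 0.3077 = 8.787 rad/s.

|ω_f| ≈ 8.79 rad/s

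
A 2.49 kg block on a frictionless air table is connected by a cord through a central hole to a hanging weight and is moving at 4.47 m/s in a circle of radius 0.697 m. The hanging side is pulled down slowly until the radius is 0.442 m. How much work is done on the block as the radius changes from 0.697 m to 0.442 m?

W ≈ 37.0 J

Central (radial) force ⇒ zero torque about the center ⇒ m v r is constant.
v₂ = v₁ r₁ / r₂ = (4.47)(0.697) / (0.442) = 7.049 m/s.
W = ΔKE = ½m(v₂² − v₁²) = 36.98 J.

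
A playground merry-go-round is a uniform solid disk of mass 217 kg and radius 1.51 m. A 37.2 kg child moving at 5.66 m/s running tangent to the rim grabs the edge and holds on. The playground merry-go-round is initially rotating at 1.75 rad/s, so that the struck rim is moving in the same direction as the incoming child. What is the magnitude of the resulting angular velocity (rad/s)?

About the axle the impulsive forces during the collision are internal, so angular momentum about that axis is conserved.
I_p = ½(217)(1.51)² = 247.4 kg·m². Taking the sense of the child's angular momentum as positive, L_{child} = m v R = (37.2)(5.66)(1.51) = 317.9 kg·m²/s.
L_i = +I_p ω_p + m v R = +(247.4)(1.75) + 317.9 = 750.9 kg·m²/s.
After sticking, I_f = I_p + m R² = 247.4 + (37.2)(1.51)² = 332.2 kg·m².
ω_f = L_i / I_f = 750.9 / 332.2 = 2.260 rad/s.

|ω_f| ≈ 2.26 rad/s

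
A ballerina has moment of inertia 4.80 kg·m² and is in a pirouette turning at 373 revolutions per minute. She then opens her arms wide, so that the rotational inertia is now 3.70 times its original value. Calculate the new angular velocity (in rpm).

ω₂ ≈ 101 rpm

No external torque acts about the spin axis, so angular momentum is conserved.
I₂ = 3.70 × 4.80 = 17.76 kg·m².
ω₂ = I₁ω₁ / I₂ = (4.800)(373 rpm) / (17.76) = 100.8 rpm.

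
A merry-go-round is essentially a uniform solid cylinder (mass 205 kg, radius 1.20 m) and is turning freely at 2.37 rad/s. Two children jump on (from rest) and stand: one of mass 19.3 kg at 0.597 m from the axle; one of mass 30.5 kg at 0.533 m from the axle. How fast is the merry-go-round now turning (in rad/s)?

The added mass arrives with no angular momentum about the axle, and any external torque about the axle is negligible, so the system's angular momentum is conserved.
I_p = ½(205)(1.20)² = 147.6 kg·m².
Added inertia Σmr² = (19.3)(0.597)² + (30.5)(0.533)² = 15.54 kg·m²; I_f = 147.6 + 15.54 = 163.1 kg·m².
ω_f = I_p ω_i / I_f = (147.6)(2.37) / 163.1 = 2.144 rad/s.

ω_f ≈ 2.14 rad/s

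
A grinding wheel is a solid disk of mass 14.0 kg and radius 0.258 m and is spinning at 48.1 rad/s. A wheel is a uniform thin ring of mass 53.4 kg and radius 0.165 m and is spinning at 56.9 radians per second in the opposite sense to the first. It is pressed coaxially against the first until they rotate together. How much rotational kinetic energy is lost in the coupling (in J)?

The coupling torques are internal; angular momentum about the shared axis is conserved.
Moments of inertia: I_A = ½(14.0)(0.258)² = 0.4659 kg·m²; I_B = (53.4)(0.165)² = 1.454 kg·m².
Taking A's sense as positive: L = (0.4659)(48.1) − (1.454)(56.9) = -60.31 kg·m²·rad/s.
Combined I = 0.4659 + 1.454 = 1.920 kg·m².
ω_f = L / I = -60.31 / 1.920 = -31.42 rad/s.
KE_i = ½ΣIω² = 2892 J; KE_f = ½(1.920)(31.42)² = 947.3 J.

ΔKE lost ≈ 1950 J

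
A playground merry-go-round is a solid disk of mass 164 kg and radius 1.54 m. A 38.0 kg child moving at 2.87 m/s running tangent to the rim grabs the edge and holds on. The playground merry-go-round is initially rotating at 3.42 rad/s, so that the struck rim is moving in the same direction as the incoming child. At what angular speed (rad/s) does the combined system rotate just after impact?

|ω_f| ≈ 2.93 rad/s

About the axle the impulsive forces during the collision are internal, so angular momentum about that axis is conserved.
I_p = ½(164)(1.54)² = 194.5 kg·m². Taking the sense of the child's angular momentum as positive, L_{child} = m v R = (38.0)(2.87)(1.54) = 168.0 kg·m²/s.
L_i = +I_p ω_p + m v R = +(194.5)(3.42) + 168.0 = 833.0 kg·m²/s.
After sticking, I_f = I_p + m R² = 194.5 + (38.0)(1.54)² = 284.6 kg·m².
ω_f = L_i / I_f = 833.0 / 284.6 = 2.927 rad/s.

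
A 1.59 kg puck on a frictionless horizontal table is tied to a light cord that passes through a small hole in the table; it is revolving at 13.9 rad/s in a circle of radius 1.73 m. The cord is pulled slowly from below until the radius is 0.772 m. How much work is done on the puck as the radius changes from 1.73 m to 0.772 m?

W ≈ 1850 J

No torque about the axis ⇒ m r₁² ω₁ = m r₂² ω₂.
ω₂ = ω₁ (r₁/r₂)² = (13.9)(1.73/0.772)² = 69.80 rad/s.
W = ΔKE = ½m(v₂² − v₁²) = 1849 J.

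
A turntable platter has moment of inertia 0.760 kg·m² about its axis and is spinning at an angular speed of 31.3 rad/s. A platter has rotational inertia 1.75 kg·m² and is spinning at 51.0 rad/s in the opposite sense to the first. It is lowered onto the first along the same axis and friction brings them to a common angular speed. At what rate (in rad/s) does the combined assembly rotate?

The coupling torques are internal; angular momentum about the shared axis is conserved.
Taking A's sense as positive: L = (0.7600)(31.3) − (1.750)(51.0) = -65.46 kg·m²·rad/s.
Combined I = 0.7600 + 1.750 = 2.510 kg·m².
ω_f = L / I = -65.46 / 2.510 = -26.08 rad/s.

|ω_f| ≈ 26.1 rad/s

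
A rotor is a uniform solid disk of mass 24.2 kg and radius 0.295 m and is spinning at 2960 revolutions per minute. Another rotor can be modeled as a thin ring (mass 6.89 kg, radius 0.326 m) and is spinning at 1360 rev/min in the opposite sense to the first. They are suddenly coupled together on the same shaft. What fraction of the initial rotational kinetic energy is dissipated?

No external torque acts about the common axis, so total angular momentum is conserved.
Moments of inertia: I_A = ½(24.2)(0.295)² = 1.053 kg·m²; I_B = (6.89)(0.326)² = 0.7322 kg·m².
Taking A's sense as positive: L = (1.053)(2960) − (0.7322)(1360) = 2121 kg·m²·rpm.
Combined I = 1.053 + 0.7322 = 1.785 kg·m².
ω_f = L / I = 2121 / 1.785 = 1188 rpm.
KE_i = ½ΣIω² = 58010 J; KE_f = ½(1.785)(124.4)² = 13820 J.
Fraction dissipated = (KE_i − KE_f)/KE_i = 0.7618.

fraction ≈ 0.762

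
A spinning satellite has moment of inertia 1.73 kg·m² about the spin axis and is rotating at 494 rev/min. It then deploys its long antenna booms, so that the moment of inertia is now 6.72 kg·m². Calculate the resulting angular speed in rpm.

No external torque acts about the spin axis, so angular momentum is conserved.
ω₂ = I₁ω₁ / I₂ = (1.730)(494 rpm) / (6.720) = 127.2 rpm.

ω₂ ≈ 127 rpm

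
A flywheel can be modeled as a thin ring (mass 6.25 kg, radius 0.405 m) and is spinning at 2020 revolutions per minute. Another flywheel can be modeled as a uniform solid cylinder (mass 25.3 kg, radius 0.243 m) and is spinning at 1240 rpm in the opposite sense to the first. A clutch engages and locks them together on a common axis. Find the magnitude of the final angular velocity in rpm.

No external torque acts about the common axis, so total angular momentum is conserved.
Moments of inertia: I_A = (6.25)(0.405)² = 1.025 kg·m²; I_B = ½(25.3)(0.243)² = 0.7470 kg·m².
Taking A's sense as positive: L = (1.025)(2020) − (0.7470)(1240) = 1145 kg·m²·rpm.
Combined I = 1.025 + 0.7470 = 1.772 kg·m².
ω_f = L / I = 1145 / 1.772 = 645.9 rpm.

|ω_f| ≈ 646 rpm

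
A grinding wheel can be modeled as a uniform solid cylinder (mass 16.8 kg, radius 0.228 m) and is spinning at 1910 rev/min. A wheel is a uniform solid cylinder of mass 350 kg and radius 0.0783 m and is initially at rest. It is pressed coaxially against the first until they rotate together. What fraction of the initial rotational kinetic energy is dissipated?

No external torque acts about the common axis, so total angular momentum is conserved.
Moments of inertia: I_A = ½(16.8)(0.228)² = 0.4367 kg·m²; I_B = ½(350)(0.0783)² = 1.073 kg·m².
Taking A's sense as positive: L = (0.4367)(1910) = 834.0 kg·m²·rpm.
Combined I = 0.4367 + 1.073 = 1.510 kg·m².
ω_f = L / I = 834.0 / 1.510 = 552.5 rpm.
KE_i = ½ΣIω² = 8735 J; KE_f = ½(1.510)(57.86)² = 2527 J.
Fraction dissipated = (KE_i − KE_f)/KE_i = 0.7107.

fraction ≈ 0.711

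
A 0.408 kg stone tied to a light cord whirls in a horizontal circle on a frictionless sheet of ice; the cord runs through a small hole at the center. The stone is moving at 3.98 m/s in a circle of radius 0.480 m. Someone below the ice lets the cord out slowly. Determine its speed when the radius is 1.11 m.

Central (radial) force ⇒ zero torque about the center ⇒ m v r is constant.
v₂ = v₁ r₁ / r₂ = (3.98)(0.480) / (1.11) = 1.721 m/s.

v₂ ≈ 1.72 m/s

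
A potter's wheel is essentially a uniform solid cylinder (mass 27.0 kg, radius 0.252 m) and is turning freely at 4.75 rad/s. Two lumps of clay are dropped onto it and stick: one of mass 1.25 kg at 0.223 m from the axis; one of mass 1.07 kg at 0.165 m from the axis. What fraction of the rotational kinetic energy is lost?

No external torque acts about the axis; L_before = L_after.
I_p = ½(27.0)(0.252)² = 0.8573 kg·m².
Added inertia Σmr² = (1.25)(0.223)² + (1.07)(0.165)² = 0.09129 kg·m²; I_f = 0.8573 + 0.09129 = 0.9486 kg·m².
ω_f = I_p ω_i / I_f = (0.8573)(4.75) / 0.9486 = 4.293 rad/s.
KE_i = ½(0.8573)(4.750 rad/s)² = 9.671 J; KE_f = ½(0.9486)(4.293)² = 8.741 J.
Fraction lost = 0.09624.

fraction ≈ 0.0962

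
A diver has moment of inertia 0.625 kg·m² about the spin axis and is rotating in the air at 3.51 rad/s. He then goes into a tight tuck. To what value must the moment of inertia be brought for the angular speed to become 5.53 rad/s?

No external torque acts about the spin axis, so angular momentum is conserved.
I₂ = I₁ω₁ / ω₂ = (0.625)(3.51) / (5.53) = 0.3967 kg·m².

I₂ ≈ 0.397 kg·m²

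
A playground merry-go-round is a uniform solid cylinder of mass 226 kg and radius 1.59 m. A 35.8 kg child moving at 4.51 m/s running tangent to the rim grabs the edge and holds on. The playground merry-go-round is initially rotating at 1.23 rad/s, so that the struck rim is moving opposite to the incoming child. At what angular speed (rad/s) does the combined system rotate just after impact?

|ω_f| ≈ 0.252 rad/s

The axle reaction passes through the axle and exerts no torque about it; angular momentum about the axle is conserved through the impact.
I_p = ½(226)(1.59)² = 285.7 kg·m². Taking the sense of the child's angular momentum as positive, L_{child} = m v R = (35.8)(4.51)(1.59) = 256.7 kg·m²/s.
L_i = −I_p ω_p + m v R = −(285.7)(1.23) + 256.7 = -94.66 kg·m²/s.
After sticking, I_f = I_p + m R² = 285.7 + (35.8)(1.59)² = 376.2 kg·m².
ω_f = L_i / I_f = -94.66 / 376.2 = -0.2516 rad/s.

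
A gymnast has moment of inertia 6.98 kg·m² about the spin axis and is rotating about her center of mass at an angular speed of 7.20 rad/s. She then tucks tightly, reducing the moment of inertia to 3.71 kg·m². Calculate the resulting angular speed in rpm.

ω₂ ≈ 129 rpm

No external torque acts about the spin axis, so angular momentum is conserved.
ω₂ = I₁ω₁ / I₂ = (6.980)(7.20 rad/s) / (3.710) = 13.55 rad/s = 129.4 rpm.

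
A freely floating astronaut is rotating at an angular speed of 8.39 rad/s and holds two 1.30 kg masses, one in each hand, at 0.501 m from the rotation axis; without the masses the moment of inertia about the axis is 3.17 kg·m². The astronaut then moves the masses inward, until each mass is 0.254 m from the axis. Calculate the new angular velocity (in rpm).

Angular momentum about the spin axis is conserved since the torque about it is zero.
I₁ = 3.17 + 2(1.30)(0.501)² = 3.823 kg·m²; I₂ = 3.17 + 2(1.30)(0.254)² = 3.338 kg·m².
ω₂ = I₁ω₁ / I₂ = (3.823)(8.39 rad/s) / (3.338) = 9.609 rad/s = 91.76 rpm.

ω₂ ≈ 91.8 rpm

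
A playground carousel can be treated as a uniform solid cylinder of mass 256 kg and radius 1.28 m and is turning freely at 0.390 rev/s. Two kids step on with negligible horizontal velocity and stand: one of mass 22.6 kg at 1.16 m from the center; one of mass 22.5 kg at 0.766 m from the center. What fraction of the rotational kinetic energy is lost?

The added mass arrives with no angular momentum about the center, and any external torque about the center is negligible, so the system's angular momentum is conserved.
I_p = ½(256)(1.28)² = 209.7 kg·m².
Added inertia Σmr² = (22.6)(1.16)² + (22.5)(0.766)² = 43.61 kg·m²; I_f = 209.7 + 43.61 = 253.3 kg·m².
ω_f = I_p ω_i / I_f = (209.7)(0.390) / 253.3 = 0.3229 rev/s.
KE_i = ½(209.7)(2.450 rad/s)² = 629.6 J; KE_f = ½(253.3)(2.029)² = 521.2 J.
Fraction lost = 0.1722.

fraction ≈ 0.172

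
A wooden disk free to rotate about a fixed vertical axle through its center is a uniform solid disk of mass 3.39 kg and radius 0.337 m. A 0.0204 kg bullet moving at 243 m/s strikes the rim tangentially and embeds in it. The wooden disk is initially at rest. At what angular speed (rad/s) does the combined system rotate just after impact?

|ω_f| ≈ 8.58 rad/s

About the axle the impulsive forces during the collision are internal, so angular momentum about that axis is conserved.
I_p = ½(3.39)(0.337)² = 0.1925 kg·m². Taking the sense of the bullet's angular momentum as positive, L_{bullet} = m v R = (0.0204)(243)(0.337) = 1.671 kg·m²/s.
L_i = 0 + 1.671 = 1.671 kg·m²/s.
After sticking, I_f = I_p + m R² = 0.1925 + (0.0204)(0.337)² = 0.1948 kg·m².
ω_f = L_i / I_f = 1.671 / 0.1948 = 8.575 rad/s.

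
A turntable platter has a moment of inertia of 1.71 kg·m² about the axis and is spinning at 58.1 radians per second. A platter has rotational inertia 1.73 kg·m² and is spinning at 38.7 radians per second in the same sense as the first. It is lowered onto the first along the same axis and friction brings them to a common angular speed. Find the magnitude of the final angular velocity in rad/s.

The coupling torques are internal; angular momentum about the shared axis is conserved.
Taking A's sense as positive: L = (1.710)(58.1) + (1.730)(38.7) = 166.3 kg·m²·rad/s.
Combined I = 1.710 + 1.730 = 3.440 kg·m².
ω_f = L / I = 166.3 / 3.440 = 48.34 rad/s.

|ω_f| ≈ 48.3 rad/s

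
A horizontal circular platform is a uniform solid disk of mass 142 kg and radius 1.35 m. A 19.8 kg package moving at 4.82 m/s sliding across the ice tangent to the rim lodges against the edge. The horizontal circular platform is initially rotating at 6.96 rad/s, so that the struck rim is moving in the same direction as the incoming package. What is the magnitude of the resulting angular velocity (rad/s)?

|ω_f| ≈ 6.22 rad/s

About the central axle the impulsive forces during the collision are internal, so angular momentum about that axis is conserved.
I_p = ½(142)(1.35)² = 129.4 kg·m². Taking the sense of the package's angular momentum as positive, L_{package} = m v R = (19.8)(4.82)(1.35) = 128.8 kg·m²/s.
L_i = +I_p ω_p + m v R = +(129.4)(6.96) + 128.8 = 1029 kg·m²/s.
After sticking, I_f = I_p + m R² = 129.4 + (19.8)(1.35)² = 165.5 kg·m².
ω_f = L_i / I_f = 1029 / 165.5 = 6.221 rad/s.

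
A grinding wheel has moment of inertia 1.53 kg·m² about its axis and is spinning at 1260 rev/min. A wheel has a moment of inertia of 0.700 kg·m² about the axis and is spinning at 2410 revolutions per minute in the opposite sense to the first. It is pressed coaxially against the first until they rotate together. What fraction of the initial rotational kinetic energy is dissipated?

fraction ≈ 0.996

No external torque acts about the common axis, so total angular momentum is conserved.
Taking A's sense as positive: L = (1.530)(1260) − (0.7000)(2410) = 240.8 kg·m²·rpm.
Combined I = 1.530 + 0.7000 = 2.230 kg·m².
ω_f = L / I = 240.8 / 2.230 = 108.0 rpm.
KE_i = ½ΣIω² = 35610 J; KE_f = ½(2.230)(11.31)² = 142.6 J.
Fraction dissipated = (KE_i − KE_f)/KE_i = 0.9960.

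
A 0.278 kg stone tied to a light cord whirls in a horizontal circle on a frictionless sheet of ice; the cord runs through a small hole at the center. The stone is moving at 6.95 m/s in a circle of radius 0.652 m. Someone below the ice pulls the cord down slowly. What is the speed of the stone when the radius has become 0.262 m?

Central (radial) force ⇒ zero torque about the center ⇒ m v r is constant.
v₂ = v₁ r₁ / r₂ = (6.95)(0.652) / (0.262) = 17.30 m/s.

v₂ ≈ 17.3 m/s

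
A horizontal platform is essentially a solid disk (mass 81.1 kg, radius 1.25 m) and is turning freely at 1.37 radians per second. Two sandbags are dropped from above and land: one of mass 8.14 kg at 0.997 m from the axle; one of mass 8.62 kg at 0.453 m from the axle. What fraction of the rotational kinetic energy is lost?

fraction ≈ 0.135

The added mass arrives with no angular momentum about the axle, and any external torque about the axle is negligible, so the system's angular momentum is conserved.
I_p = ½(81.1)(1.25)² = 63.36 kg·m².
Added inertia Σmr² = (8.14)(0.997)² + (8.62)(0.453)² = 9.860 kg·m²; I_f = 63.36 + 9.860 = 73.22 kg·m².
ω_f = I_p ω_i / I_f = (63.36)(1.37) / 73.22 = 1.186 rad/s.
KE_i = ½(63.36)(1.370 rad/s)² = 59.46 J; KE_f = ½(73.22)(1.186)² = 51.45 J.
Fraction lost = 0.1347.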